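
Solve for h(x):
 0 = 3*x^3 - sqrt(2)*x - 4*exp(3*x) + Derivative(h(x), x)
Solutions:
 h(x) = C1 - 3*x^4/4 + sqrt(2)*x^2/2 + 4*exp(3*x)/3


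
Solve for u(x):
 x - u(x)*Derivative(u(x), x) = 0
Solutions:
 u(x) = -sqrt(C1 + x^2)
 u(x) = sqrt(C1 + x^2)


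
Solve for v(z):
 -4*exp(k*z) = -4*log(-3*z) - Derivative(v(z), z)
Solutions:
 v(z) = C1 - 4*z*log(-z) + 4*z*(1 - log(3)) + Piecewise((4*exp(k*z)/k, Ne(k, 0)), (4*z, True))


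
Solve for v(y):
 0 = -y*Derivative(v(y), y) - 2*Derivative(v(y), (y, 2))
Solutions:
 v(y) = C1 + C2*erf(y/2)


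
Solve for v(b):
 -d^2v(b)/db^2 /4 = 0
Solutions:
 v(b) = C1 + C2*b


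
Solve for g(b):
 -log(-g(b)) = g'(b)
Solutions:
 -li(-g(b)) = C1 - b


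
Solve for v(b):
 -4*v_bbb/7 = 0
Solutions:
 v(b) = C1 + C2*b + C3*b^2


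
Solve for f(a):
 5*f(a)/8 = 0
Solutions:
 f(a) = 0


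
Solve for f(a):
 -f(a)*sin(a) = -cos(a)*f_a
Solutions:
 f(a) = C1/cos(a)


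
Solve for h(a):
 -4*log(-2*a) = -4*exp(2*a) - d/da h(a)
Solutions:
 h(a) = C1 + 4*a*log(-a) + 4*a*(-1 + log(2)) - 2*exp(2*a)


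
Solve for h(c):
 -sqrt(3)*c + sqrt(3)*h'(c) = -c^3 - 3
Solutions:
 h(c) = C1 - sqrt(3)*c^4/12 + c^2/2 - sqrt(3)*c


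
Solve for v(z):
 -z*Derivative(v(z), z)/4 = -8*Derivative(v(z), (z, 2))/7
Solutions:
 v(z) = C1 + C2*erfi(sqrt(7)*z/8)


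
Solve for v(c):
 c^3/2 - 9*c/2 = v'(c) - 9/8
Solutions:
 v(c) = C1 + c^4/8 - 9*c^2/4 + 9*c/8


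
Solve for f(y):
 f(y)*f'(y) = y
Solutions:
 f(y) = -sqrt(C1 + y^2)
 f(y) = sqrt(C1 + y^2)


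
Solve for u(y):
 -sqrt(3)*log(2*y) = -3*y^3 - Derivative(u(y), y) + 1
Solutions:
 u(y) = C1 - 3*y^4/4 + sqrt(3)*y*log(y) - sqrt(3)*y + y + sqrt(3)*y*log(2)


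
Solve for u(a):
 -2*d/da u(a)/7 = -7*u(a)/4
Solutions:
 u(a) = C1*exp(49*a/8)


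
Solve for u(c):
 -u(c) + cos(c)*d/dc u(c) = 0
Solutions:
 u(c) = C1*sqrt(sin(c) + 1)/sqrt(sin(c) - 1)


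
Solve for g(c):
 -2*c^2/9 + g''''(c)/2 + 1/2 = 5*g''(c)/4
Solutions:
 g(c) = C1 + C2*c + C3*exp(-sqrt(10)*c/2) + C4*exp(sqrt(10)*c/2) - 2*c^4/135 + 29*c^2/225


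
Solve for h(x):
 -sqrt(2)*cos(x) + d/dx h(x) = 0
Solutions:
 h(x) = C1 + sqrt(2)*sin(x)


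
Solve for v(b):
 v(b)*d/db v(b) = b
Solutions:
 v(b) = -sqrt(C1 + b^2)
 v(b) = sqrt(C1 + b^2)


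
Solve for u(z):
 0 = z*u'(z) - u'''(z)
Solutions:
 u(z) = C1 + Integral(C2*airyai(z) + C3*airybi(z), z)


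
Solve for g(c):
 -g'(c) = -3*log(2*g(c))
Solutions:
 -Integral(1/(log(_y) + log(2)), (_y, g(c)))/3 = C1 - c


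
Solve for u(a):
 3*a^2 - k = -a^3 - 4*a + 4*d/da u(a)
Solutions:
 u(a) = C1 + a^4/16 + a^3/4 + a^2/2 - a*k/4


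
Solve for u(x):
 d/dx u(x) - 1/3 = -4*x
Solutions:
 u(x) = C1 - 2*x^2 + x/3


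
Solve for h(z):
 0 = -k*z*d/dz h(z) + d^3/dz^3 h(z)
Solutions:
 h(z) = C1 + Integral(C2*airyai(k^(1/3)*z) + C3*airybi(k^(1/3)*z), z)


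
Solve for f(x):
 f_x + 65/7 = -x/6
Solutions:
 f(x) = C1 - x^2/12 - 65*x/7


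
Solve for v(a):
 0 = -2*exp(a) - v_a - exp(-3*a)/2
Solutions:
 v(a) = C1 - 2*exp(a) + exp(-3*a)/6


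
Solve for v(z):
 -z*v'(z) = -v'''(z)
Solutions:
 v(z) = C1 + Integral(C2*airyai(z) + C3*airybi(z), z)


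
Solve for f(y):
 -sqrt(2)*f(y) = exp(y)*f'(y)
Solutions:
 f(y) = C1*exp(sqrt(2)*exp(-y))


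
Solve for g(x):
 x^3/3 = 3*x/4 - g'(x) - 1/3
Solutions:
 g(x) = C1 - x^4/12 + 3*x^2/8 - x/3


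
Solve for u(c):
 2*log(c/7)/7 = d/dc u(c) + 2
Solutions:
 u(c) = C1 + 2*c*log(c)/7 - 16*c/7 - 2*c*log(7)/7


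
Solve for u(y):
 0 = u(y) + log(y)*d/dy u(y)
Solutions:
 u(y) = C1*exp(-li(y))


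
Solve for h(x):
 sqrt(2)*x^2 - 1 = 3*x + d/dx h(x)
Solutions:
 h(x) = C1 + sqrt(2)*x^3/3 - 3*x^2/2 - x


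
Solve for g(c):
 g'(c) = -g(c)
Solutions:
 g(c) = C1*exp(-c)


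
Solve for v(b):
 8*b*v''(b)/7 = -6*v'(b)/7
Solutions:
 v(b) = C1 + C2*b^(1/4)


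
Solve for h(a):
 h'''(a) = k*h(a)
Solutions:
 h(a) = C1*exp(a*k^(1/3)) + C2*exp(a*k^(1/3)*(-1 + sqrt(3)*I)/2) + C3*exp(-a*k^(1/3)*(1 + sqrt(3)*I)/2)


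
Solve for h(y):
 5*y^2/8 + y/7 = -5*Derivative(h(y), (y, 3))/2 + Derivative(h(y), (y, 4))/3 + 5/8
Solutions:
 h(y) = C1 + C2*y + C3*y^2 + C4*exp(15*y/2) - y^5/240 - 13*y^4/2520 + 1471*y^3/37800


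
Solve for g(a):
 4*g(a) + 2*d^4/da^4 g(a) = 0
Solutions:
 g(a) = (C1*sin(2^(3/4)*a/2) + C2*cos(2^(3/4)*a/2))*exp(-2^(3/4)*a/2) + (C3*sin(2^(3/4)*a/2) + C4*cos(2^(3/4)*a/2))*exp(2^(3/4)*a/2)


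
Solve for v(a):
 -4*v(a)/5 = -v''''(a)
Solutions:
 v(a) = C1*exp(-sqrt(2)*5^(3/4)*a/5) + C2*exp(sqrt(2)*5^(3/4)*a/5) + C3*sin(sqrt(2)*5^(3/4)*a/5) + C4*cos(sqrt(2)*5^(3/4)*a/5)


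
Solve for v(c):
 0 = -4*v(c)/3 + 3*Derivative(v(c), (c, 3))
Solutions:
 v(c) = C3*exp(2^(2/3)*3^(1/3)*c/3) + (C1*sin(2^(2/3)*3^(5/6)*c/6) + C2*cos(2^(2/3)*3^(5/6)*c/6))*exp(-2^(2/3)*3^(1/3)*c/6)


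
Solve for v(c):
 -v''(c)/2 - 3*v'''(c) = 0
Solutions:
 v(c) = C1 + C2*c + C3*exp(-c/6)


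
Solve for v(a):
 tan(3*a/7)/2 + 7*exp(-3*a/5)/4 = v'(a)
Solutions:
 v(a) = C1 + 7*log(tan(3*a/7)^2 + 1)/12 - 35*exp(-3*a/5)/12


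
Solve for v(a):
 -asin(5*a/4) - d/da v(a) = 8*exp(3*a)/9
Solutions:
 v(a) = C1 - a*asin(5*a/4) - sqrt(16 - 25*a^2)/5 - 8*exp(3*a)/27


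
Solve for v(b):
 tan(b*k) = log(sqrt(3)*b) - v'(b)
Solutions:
 v(b) = C1 + b*log(b) - b + b*log(3)/2 - Piecewise((-log(cos(b*k))/k, Ne(k, 0)), (0, True))


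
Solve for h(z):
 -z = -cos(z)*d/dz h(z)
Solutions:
 h(z) = C1 + Integral(z/cos(z), z)


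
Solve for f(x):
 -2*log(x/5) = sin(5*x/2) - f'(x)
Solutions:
 f(x) = C1 + 2*x*log(x) - 2*x*log(5) - 2*x - 2*cos(5*x/2)/5


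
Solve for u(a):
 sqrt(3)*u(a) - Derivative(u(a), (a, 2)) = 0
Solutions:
 u(a) = C1*exp(-3^(1/4)*a) + C2*exp(3^(1/4)*a)


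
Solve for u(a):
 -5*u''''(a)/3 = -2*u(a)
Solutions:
 u(a) = C1*exp(-5^(3/4)*6^(1/4)*a/5) + C2*exp(5^(3/4)*6^(1/4)*a/5) + C3*sin(5^(3/4)*6^(1/4)*a/5) + C4*cos(5^(3/4)*6^(1/4)*a/5)


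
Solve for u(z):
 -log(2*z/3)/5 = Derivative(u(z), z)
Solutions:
 u(z) = C1 - z*log(z)/5 - z*log(2)/5 + z/5 + z*log(3)/5


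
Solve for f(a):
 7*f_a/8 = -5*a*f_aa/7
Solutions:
 f(a) = C1 + C2/a^(9/40)


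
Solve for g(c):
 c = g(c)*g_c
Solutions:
 g(c) = -sqrt(C1 + c^2)
 g(c) = sqrt(C1 + c^2)


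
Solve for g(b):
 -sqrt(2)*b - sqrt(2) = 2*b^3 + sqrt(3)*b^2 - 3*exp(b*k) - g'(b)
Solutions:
 g(b) = C1 + b^4/2 + sqrt(3)*b^3/3 + sqrt(2)*b^2/2 + sqrt(2)*b - 3*exp(b*k)/k


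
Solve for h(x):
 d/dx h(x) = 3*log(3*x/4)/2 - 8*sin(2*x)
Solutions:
 h(x) = C1 + 3*x*log(x)/2 - 3*x*log(2) - 3*x/2 + 3*x*log(3)/2 + 4*cos(2*x)


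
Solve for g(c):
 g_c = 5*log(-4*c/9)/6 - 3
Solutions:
 g(c) = C1 + 5*c*log(-c)/6 + c*(-23 - 10*log(3) + 10*log(2))/6


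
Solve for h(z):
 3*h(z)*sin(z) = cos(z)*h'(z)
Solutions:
 h(z) = C1/cos(z)^3


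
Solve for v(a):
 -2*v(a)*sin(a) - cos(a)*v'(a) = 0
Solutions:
 v(a) = C1*cos(a)^2


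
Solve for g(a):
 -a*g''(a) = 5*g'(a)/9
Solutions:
 g(a) = C1 + C2*a^(4/9)


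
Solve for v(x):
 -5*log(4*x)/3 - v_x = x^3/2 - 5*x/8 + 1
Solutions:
 v(x) = C1 - x^4/8 + 5*x^2/16 - 5*x*log(x)/3 - 10*x*log(2)/3 + 2*x/3


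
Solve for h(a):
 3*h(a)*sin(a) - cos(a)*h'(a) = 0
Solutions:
 h(a) = C1/cos(a)^3


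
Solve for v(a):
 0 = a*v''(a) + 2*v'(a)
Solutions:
 v(a) = C1 + C2/a


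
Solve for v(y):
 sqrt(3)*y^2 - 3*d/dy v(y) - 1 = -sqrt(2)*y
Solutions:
 v(y) = C1 + sqrt(3)*y^3/9 + sqrt(2)*y^2/6 - y/3


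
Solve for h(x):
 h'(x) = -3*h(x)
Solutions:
 h(x) = C1*exp(-3*x)


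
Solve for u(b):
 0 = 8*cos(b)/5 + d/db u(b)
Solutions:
 u(b) = C1 - 8*sin(b)/5


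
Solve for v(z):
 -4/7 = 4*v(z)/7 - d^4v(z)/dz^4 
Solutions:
 v(z) = C1*exp(-sqrt(2)*7^(3/4)*z/7) + C2*exp(sqrt(2)*7^(3/4)*z/7) + C3*sin(sqrt(2)*7^(3/4)*z/7) + C4*cos(sqrt(2)*7^(3/4)*z/7) - 1


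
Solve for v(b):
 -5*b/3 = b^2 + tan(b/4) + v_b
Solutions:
 v(b) = C1 - b^3/3 - 5*b^2/6 + 4*log(cos(b/4))


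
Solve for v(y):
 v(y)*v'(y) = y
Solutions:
 v(y) = -sqrt(C1 + y^2)
 v(y) = sqrt(C1 + y^2)


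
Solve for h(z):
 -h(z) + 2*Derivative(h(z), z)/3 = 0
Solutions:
 h(z) = C1*exp(3*z/2)


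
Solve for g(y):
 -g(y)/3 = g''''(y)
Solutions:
 g(y) = (C1*sin(sqrt(2)*3^(3/4)*y/6) + C2*cos(sqrt(2)*3^(3/4)*y/6))*exp(-sqrt(2)*3^(3/4)*y/6) + (C3*sin(sqrt(2)*3^(3/4)*y/6) + C4*cos(sqrt(2)*3^(3/4)*y/6))*exp(sqrt(2)*3^(3/4)*y/6)


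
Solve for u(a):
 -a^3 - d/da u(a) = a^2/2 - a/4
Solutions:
 u(a) = C1 - a^4/4 - a^3/6 + a^2/8


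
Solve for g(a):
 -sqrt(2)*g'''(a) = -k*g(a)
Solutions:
 g(a) = C1*exp(2^(5/6)*a*k^(1/3)/2) + C2*exp(2^(5/6)*a*k^(1/3)*(-1 + sqrt(3)*I)/4) + C3*exp(-2^(5/6)*a*k^(1/3)*(1 + sqrt(3)*I)/4)


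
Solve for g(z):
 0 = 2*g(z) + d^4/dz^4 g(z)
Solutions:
 g(z) = (C1*sin(2^(3/4)*z/2) + C2*cos(2^(3/4)*z/2))*exp(-2^(3/4)*z/2) + (C3*sin(2^(3/4)*z/2) + C4*cos(2^(3/4)*z/2))*exp(2^(3/4)*z/2)


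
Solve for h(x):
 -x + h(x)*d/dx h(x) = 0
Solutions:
 h(x) = -sqrt(C1 + x^2)
 h(x) = sqrt(C1 + x^2)


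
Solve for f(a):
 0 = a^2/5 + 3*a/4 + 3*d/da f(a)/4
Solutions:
 f(a) = C1 - 4*a^3/45 - a^2/2


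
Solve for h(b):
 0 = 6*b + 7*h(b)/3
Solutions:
 h(b) = -18*b/7


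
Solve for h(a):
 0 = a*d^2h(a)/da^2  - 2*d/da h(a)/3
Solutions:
 h(a) = C1 + C2*a^(5/3)


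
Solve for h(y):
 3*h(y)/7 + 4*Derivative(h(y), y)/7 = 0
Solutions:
 h(y) = C1*exp(-3*y/4)


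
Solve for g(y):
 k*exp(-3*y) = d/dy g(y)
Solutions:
 g(y) = C1 - k*exp(-3*y)/3


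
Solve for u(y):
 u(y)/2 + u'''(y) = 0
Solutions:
 u(y) = C3*exp(-2^(2/3)*y/2) + (C1*sin(2^(2/3)*sqrt(3)*y/4) + C2*cos(2^(2/3)*sqrt(3)*y/4))*exp(2^(2/3)*y/4)


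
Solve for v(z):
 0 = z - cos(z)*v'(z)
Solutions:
 v(z) = C1 + Integral(z/cos(z), z)


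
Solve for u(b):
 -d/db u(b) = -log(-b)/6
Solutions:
 u(b) = C1 + b*log(-b)/6 - b/6


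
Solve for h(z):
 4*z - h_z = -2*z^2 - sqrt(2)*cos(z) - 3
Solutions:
 h(z) = C1 + 2*z^3/3 + 2*z^2 + 3*z + sqrt(2)*sin(z)


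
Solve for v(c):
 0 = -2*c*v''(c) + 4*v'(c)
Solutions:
 v(c) = C1 + C2*c^3


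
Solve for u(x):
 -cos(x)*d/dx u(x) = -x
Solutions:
 u(x) = C1 + Integral(x/cos(x), x)


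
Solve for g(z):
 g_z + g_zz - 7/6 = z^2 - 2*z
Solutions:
 g(z) = C1 + C2*exp(-z) + z^3/3 - 2*z^2 + 31*z/6


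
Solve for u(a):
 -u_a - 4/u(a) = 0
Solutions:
 u(a) = -sqrt(C1 - 8*a)
 u(a) = sqrt(C1 - 8*a)


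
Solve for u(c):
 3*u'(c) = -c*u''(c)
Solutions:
 u(c) = C1 + C2/c^2


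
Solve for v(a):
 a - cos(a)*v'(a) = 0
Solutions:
 v(a) = C1 + Integral(a/cos(a), a)


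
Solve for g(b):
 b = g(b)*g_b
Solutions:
 g(b) = -sqrt(C1 + b^2)
 g(b) = sqrt(C1 + b^2)


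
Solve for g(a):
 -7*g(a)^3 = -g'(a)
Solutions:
 g(a) = -sqrt(2)*sqrt(-1/(C1 + 7*a))/2
 g(a) = sqrt(2)*sqrt(-1/(C1 + 7*a))/2


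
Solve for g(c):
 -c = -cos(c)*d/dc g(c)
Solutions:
 g(c) = C1 + Integral(c/cos(c), c)


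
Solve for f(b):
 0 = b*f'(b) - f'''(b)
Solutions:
 f(b) = C1 + Integral(C2*airyai(b) + C3*airybi(b), b)


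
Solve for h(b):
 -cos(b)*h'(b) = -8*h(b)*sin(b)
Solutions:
 h(b) = C1/cos(b)^8


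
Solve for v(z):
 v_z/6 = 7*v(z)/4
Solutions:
 v(z) = C1*exp(21*z/2)


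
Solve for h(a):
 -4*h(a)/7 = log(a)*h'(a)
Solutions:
 h(a) = C1*exp(-4*li(a)/7)


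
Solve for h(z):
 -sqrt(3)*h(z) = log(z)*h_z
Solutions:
 h(z) = C1*exp(-sqrt(3)*li(z))


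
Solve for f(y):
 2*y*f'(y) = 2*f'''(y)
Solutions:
 f(y) = C1 + Integral(C2*airyai(y) + C3*airybi(y), y)


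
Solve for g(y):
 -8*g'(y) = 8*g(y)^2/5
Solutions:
 g(y) = 5/(C1 + y)


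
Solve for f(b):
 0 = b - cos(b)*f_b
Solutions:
 f(b) = C1 + Integral(b/cos(b), b)


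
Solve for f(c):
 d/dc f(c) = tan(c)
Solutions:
 f(c) = C1 - log(cos(c))


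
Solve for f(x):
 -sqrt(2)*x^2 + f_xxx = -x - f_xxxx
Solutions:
 f(x) = C1 + C2*x + C3*x^2 + C4*exp(-x) + sqrt(2)*x^5/60 - x^4*(1 + 2*sqrt(2))/24 + x^3*(1 + 2*sqrt(2))/6


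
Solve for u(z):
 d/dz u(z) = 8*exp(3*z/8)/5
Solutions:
 u(z) = C1 + 64*exp(3*z/8)/15


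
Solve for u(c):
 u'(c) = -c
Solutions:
 u(c) = C1 - c^2/2


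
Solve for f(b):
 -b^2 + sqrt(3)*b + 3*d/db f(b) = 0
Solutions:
 f(b) = C1 + b^3/9 - sqrt(3)*b^2/6


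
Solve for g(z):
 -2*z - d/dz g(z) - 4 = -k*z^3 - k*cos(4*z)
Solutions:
 g(z) = C1 + k*z^4/4 + k*sin(4*z)/4 - z^2 - 4*z


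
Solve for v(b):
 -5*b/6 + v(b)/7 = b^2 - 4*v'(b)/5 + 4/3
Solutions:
 v(b) = C1*exp(-5*b/28) + 7*b^2 - 2177*b/30 + 31178/75


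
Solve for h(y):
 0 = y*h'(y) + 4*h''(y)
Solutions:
 h(y) = C1 + C2*erf(sqrt(2)*y/4)


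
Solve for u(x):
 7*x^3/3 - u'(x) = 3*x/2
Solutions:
 u(x) = C1 + 7*x^4/12 - 3*x^2/4


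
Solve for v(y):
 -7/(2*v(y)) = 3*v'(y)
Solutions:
 v(y) = -sqrt(C1 - 21*y)/3
 v(y) = sqrt(C1 - 21*y)/3


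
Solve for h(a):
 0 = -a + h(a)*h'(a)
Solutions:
 h(a) = -sqrt(C1 + a^2)
 h(a) = sqrt(C1 + a^2)


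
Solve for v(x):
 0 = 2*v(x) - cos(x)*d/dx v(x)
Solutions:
 v(x) = C1*(sin(x) + 1)/(sin(x) - 1)


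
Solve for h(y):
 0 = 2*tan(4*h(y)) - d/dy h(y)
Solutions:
 h(y) = -asin(C1*exp(8*y))/4 + pi/4
 h(y) = asin(C1*exp(8*y))/4


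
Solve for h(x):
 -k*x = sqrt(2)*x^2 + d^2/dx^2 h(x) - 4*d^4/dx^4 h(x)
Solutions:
 h(x) = C1 + C2*x + C3*exp(-x/2) + C4*exp(x/2) - k*x^3/6 - sqrt(2)*x^4/12 - 4*sqrt(2)*x^2


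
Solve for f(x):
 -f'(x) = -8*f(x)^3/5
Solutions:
 f(x) = -sqrt(10)*sqrt(-1/(C1 + 8*x))/2
 f(x) = sqrt(10)*sqrt(-1/(C1 + 8*x))/2


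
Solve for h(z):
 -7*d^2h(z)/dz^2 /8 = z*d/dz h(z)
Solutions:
 h(z) = C1 + C2*erf(2*sqrt(7)*z/7)


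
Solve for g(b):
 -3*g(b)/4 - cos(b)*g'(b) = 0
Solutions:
 g(b) = C1*(sin(b) - 1)^(3/8)/(sin(b) + 1)^(3/8)


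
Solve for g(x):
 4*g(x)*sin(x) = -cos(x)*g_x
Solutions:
 g(x) = C1*cos(x)^4


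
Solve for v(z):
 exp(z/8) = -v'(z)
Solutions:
 v(z) = C1 - 8*exp(z/8)


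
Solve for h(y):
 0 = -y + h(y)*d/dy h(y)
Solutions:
 h(y) = -sqrt(C1 + y^2)
 h(y) = sqrt(C1 + y^2)


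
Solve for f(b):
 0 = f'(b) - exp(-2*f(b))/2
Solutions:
 f(b) = log(-sqrt(C1 + b))
 f(b) = log(C1 + b)/2


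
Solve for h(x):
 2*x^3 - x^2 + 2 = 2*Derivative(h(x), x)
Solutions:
 h(x) = C1 + x^4/4 - x^3/6 + x


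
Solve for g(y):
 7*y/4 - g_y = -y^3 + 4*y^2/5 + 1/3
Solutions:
 g(y) = C1 + y^4/4 - 4*y^3/15 + 7*y^2/8 - y/3


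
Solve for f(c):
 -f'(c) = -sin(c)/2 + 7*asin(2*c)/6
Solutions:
 f(c) = C1 - 7*c*asin(2*c)/6 - 7*sqrt(1 - 4*c^2)/12 - cos(c)/2


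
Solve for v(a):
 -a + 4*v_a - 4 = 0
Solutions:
 v(a) = C1 + a^2/8 + a


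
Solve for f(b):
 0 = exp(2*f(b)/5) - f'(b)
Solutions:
 f(b) = 5*log(-sqrt(-1/(C1 + b))) - 5*log(2) + 5*log(10)/2
 f(b) = 5*log(-1/(C1 + b))/2 - 5*log(2) + 5*log(10)/2


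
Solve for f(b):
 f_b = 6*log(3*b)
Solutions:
 f(b) = C1 + 6*b*log(b) - 6*b + b*log(729)


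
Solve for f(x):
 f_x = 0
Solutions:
 f(x) = C1


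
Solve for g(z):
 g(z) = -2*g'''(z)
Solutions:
 g(z) = C3*exp(-2^(2/3)*z/2) + (C1*sin(2^(2/3)*sqrt(3)*z/4) + C2*cos(2^(2/3)*sqrt(3)*z/4))*exp(2^(2/3)*z/4)


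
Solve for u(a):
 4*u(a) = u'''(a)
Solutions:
 u(a) = C3*exp(2^(2/3)*a) + (C1*sin(2^(2/3)*sqrt(3)*a/2) + C2*cos(2^(2/3)*sqrt(3)*a/2))*exp(-2^(2/3)*a/2)


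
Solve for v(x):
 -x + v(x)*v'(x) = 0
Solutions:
 v(x) = -sqrt(C1 + x^2)
 v(x) = sqrt(C1 + x^2)


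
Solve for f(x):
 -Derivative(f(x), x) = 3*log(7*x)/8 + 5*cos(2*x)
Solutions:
 f(x) = C1 - 3*x*log(x)/8 - 3*x*log(7)/8 + 3*x/8 - 5*sin(2*x)/2


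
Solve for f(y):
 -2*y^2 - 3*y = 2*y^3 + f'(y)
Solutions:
 f(y) = C1 - y^4/2 - 2*y^3/3 - 3*y^2/2


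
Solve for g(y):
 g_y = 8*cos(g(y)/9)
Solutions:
 -8*y - 9*log(sin(g(y)/9) - 1)/2 + 9*log(sin(g(y)/9) + 1)/2 = C1


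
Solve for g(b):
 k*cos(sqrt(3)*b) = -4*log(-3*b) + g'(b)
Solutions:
 g(b) = C1 + 4*b*log(-b) - 4*b + 4*b*log(3) + sqrt(3)*k*sin(sqrt(3)*b)/3


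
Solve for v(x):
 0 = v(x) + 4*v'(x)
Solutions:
 v(x) = C1*exp(-x/4)


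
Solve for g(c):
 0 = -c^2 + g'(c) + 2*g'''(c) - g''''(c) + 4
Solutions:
 g(c) = C1 + C2*exp(c*(-2^(2/3)*(3*sqrt(177) + 43)^(1/3) - 8*2^(1/3)/(3*sqrt(177) + 43)^(1/3) + 8)/12)*sin(2^(1/3)*sqrt(3)*c*(-2^(1/3)*(3*sqrt(177) + 43)^(1/3) + 8/(3*sqrt(177) + 43)^(1/3))/12) + C3*exp(c*(-2^(2/3)*(3*sqrt(177) + 43)^(1/3) - 8*2^(1/3)/(3*sqrt(177) + 43)^(1/3) + 8)/12)*cos(2^(1/3)*sqrt(3)*c*(-2^(1/3)*(3*sqrt(177) + 43)^(1/3) + 8/(3*sqrt(177) + 43)^(1/3))/12) + C4*exp(c*(8*2^(1/3)/(3*sqrt(177) + 43)^(1/3) + 4 + 2^(2/3)*(3*sqrt(177) + 43)^(1/3))/6) + c^3/3 - 8*c


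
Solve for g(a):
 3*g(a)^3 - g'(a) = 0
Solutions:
 g(a) = -sqrt(2)*sqrt(-1/(C1 + 3*a))/2
 g(a) = sqrt(2)*sqrt(-1/(C1 + 3*a))/2


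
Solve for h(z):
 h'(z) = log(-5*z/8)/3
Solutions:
 h(z) = C1 + z*log(-z)/3 + z*(-log(2) - 1/3 + log(5)/3)


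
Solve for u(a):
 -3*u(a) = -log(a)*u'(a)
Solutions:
 u(a) = C1*exp(3*li(a))


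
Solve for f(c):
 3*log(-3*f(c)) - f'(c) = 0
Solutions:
 -Integral(1/(log(-_y) + log(3)), (_y, f(c)))/3 = C1 - c


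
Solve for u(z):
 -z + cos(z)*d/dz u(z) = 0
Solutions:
 u(z) = C1 + Integral(z/cos(z), z)


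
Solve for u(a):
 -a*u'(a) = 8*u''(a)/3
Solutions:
 u(a) = C1 + C2*erf(sqrt(3)*a/4)


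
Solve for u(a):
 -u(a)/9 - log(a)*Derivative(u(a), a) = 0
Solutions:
 u(a) = C1*exp(-li(a)/9)


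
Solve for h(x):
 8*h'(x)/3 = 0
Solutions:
 h(x) = C1


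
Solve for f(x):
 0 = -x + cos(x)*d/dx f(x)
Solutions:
 f(x) = C1 + Integral(x/cos(x), x)


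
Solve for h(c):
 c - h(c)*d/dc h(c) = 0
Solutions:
 h(c) = -sqrt(C1 + c^2)
 h(c) = sqrt(C1 + c^2)


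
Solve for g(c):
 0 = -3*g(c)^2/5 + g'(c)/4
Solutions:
 g(c) = -5/(C1 + 12*c)


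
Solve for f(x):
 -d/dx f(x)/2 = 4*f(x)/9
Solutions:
 f(x) = C1*exp(-8*x/9)


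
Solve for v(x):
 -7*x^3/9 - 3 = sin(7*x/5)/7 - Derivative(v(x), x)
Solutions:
 v(x) = C1 + 7*x^4/36 + 3*x - 5*cos(7*x/5)/49


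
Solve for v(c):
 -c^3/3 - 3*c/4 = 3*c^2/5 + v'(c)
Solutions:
 v(c) = C1 - c^4/12 - c^3/5 - 3*c^2/8


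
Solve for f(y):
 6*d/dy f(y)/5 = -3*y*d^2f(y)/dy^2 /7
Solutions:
 f(y) = C1 + C2/y^(9/5)


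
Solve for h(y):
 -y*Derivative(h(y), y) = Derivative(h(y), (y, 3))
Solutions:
 h(y) = C1 + Integral(C2*airyai(-y) + C3*airybi(-y), y)


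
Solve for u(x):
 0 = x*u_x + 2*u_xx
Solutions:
 u(x) = C1 + C2*erf(x/2)


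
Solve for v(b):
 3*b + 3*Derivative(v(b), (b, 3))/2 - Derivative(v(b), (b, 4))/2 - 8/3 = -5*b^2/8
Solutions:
 v(b) = C1 + C2*b + C3*b^2 + C4*exp(3*b) - b^5/144 - 41*b^4/432 + 55*b^3/324


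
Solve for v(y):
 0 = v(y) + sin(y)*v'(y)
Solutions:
 v(y) = C1*sqrt(cos(y) + 1)/sqrt(cos(y) - 1)


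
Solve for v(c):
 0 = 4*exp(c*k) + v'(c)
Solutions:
 v(c) = C1 - 4*exp(c*k)/k


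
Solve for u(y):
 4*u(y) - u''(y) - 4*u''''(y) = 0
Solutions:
 u(y) = C1*exp(-sqrt(2)*y*sqrt(-1 + sqrt(65))/4) + C2*exp(sqrt(2)*y*sqrt(-1 + sqrt(65))/4) + C3*sin(sqrt(2)*y*sqrt(1 + sqrt(65))/4) + C4*cos(sqrt(2)*y*sqrt(1 + sqrt(65))/4)


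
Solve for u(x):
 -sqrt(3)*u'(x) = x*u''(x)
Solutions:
 u(x) = C1 + C2*x^(1 - sqrt(3))


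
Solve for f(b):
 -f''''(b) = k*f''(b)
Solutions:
 f(b) = C1 + C2*b + C3*exp(-b*sqrt(-k)) + C4*exp(b*sqrt(-k))


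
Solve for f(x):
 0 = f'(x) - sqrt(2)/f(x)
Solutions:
 f(x) = -sqrt(C1 + 2*sqrt(2)*x)
 f(x) = sqrt(C1 + 2*sqrt(2)*x)


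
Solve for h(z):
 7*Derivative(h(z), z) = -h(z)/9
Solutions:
 h(z) = C1*exp(-z/63)


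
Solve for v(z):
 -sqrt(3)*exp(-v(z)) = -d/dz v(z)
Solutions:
 v(z) = log(C1 + sqrt(3)*z)


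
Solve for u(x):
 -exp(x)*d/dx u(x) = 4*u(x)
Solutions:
 u(x) = C1*exp(4*exp(-x))


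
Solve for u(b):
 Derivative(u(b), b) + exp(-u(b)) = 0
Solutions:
 u(b) = log(C1 - b)


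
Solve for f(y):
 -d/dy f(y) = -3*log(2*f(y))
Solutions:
 -Integral(1/(log(_y) + log(2)), (_y, f(y)))/3 = C1 - y


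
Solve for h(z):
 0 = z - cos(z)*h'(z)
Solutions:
 h(z) = C1 + Integral(z/cos(z), z)


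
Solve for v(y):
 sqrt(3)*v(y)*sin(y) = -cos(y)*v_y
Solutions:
 v(y) = C1*cos(y)^(sqrt(3))


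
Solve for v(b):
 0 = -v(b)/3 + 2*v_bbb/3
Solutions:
 v(b) = C3*exp(2^(2/3)*b/2) + (C1*sin(2^(2/3)*sqrt(3)*b/4) + C2*cos(2^(2/3)*sqrt(3)*b/4))*exp(-2^(2/3)*b/4)


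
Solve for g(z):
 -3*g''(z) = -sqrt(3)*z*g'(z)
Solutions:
 g(z) = C1 + C2*erfi(sqrt(2)*3^(3/4)*z/6)


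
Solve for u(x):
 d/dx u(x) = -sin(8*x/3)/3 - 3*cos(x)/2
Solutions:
 u(x) = C1 - 3*sin(x)/2 + cos(8*x/3)/8


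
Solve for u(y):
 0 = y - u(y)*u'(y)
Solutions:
 u(y) = -sqrt(C1 + y^2)
 u(y) = sqrt(C1 + y^2)


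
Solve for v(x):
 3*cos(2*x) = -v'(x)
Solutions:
 v(x) = C1 - 3*sin(2*x)/2


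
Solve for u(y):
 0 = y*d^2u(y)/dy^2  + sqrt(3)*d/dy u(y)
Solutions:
 u(y) = C1 + C2*y^(1 - sqrt(3))


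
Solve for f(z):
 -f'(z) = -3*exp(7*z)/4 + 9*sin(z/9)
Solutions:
 f(z) = C1 + 3*exp(7*z)/28 + 81*cos(z/9)


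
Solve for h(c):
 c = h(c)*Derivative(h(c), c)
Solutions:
 h(c) = -sqrt(C1 + c^2)
 h(c) = sqrt(C1 + c^2)


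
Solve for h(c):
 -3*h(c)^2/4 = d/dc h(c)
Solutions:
 h(c) = 4/(C1 + 3*c)


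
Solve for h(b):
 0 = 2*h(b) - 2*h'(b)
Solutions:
 h(b) = C1*exp(b)


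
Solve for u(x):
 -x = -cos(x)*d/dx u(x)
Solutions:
 u(x) = C1 + Integral(x/cos(x), x)


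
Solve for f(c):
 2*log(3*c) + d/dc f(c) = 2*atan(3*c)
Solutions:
 f(c) = C1 - 2*c*log(c) + 2*c*atan(3*c) - 2*c*log(3) + 2*c - log(9*c^2 + 1)/3


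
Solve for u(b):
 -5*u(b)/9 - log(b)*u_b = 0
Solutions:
 u(b) = C1*exp(-5*li(b)/9)


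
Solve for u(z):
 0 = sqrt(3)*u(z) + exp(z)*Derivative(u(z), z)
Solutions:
 u(z) = C1*exp(sqrt(3)*exp(-z))


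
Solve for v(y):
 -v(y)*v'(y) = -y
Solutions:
 v(y) = -sqrt(C1 + y^2)
 v(y) = sqrt(C1 + y^2)


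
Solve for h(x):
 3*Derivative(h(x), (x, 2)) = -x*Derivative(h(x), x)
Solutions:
 h(x) = C1 + C2*erf(sqrt(6)*x/6)


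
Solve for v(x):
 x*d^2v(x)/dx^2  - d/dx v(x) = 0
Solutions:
 v(x) = C1 + C2*x^2


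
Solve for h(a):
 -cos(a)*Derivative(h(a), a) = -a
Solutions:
 h(a) = C1 + Integral(a/cos(a), a)


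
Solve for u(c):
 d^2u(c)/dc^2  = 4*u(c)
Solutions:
 u(c) = C1*exp(-2*c) + C2*exp(2*c)


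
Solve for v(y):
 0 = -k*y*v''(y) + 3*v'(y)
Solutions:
 v(y) = C1 + y^(((re(k) + 3)*re(k) + im(k)^2)/(re(k)^2 + im(k)^2))*(C2*sin(3*log(y)*Abs(im(k))/(re(k)^2 + im(k)^2)) + C3*cos(3*log(y)*im(k)/(re(k)^2 + im(k)^2)))


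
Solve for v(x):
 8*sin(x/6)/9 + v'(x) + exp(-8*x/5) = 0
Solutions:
 v(x) = C1 + 16*cos(x/6)/3 + 5*exp(-8*x/5)/8


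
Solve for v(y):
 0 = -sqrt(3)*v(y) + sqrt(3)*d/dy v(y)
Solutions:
 v(y) = C1*exp(y)


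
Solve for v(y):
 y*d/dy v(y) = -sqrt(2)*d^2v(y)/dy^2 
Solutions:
 v(y) = C1 + C2*erf(2^(1/4)*y/2)


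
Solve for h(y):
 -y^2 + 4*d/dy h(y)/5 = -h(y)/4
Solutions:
 h(y) = C1*exp(-5*y/16) + 4*y^2 - 128*y/5 + 2048/25


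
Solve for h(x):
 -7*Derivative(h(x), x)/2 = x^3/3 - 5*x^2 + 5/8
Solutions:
 h(x) = C1 - x^4/42 + 10*x^3/21 - 5*x/28


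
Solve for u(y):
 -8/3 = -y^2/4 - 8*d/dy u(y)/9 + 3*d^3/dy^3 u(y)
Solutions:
 u(y) = C1 + C2*exp(-2*sqrt(6)*y/9) + C3*exp(2*sqrt(6)*y/9) - 3*y^3/32 + 141*y/128


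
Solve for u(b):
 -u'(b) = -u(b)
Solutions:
 u(b) = C1*exp(b)


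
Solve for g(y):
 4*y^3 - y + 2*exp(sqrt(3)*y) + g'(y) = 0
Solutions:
 g(y) = C1 - y^4 + y^2/2 - 2*sqrt(3)*exp(sqrt(3)*y)/3


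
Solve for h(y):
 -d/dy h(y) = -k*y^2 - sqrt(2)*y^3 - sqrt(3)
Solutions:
 h(y) = C1 + k*y^3/3 + sqrt(2)*y^4/4 + sqrt(3)*y


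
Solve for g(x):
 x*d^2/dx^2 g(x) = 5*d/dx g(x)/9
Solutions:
 g(x) = C1 + C2*x^(14/9)


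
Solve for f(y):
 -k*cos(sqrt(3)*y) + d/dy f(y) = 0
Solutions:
 f(y) = C1 + sqrt(3)*k*sin(sqrt(3)*y)/3


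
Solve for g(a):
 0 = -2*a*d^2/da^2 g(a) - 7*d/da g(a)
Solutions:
 g(a) = C1 + C2/a^(5/2)


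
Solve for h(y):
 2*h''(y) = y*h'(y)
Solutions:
 h(y) = C1 + C2*erfi(y/2)


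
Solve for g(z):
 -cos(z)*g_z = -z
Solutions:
 g(z) = C1 + Integral(z/cos(z), z)


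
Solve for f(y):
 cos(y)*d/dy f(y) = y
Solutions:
 f(y) = C1 + Integral(y/cos(y), y)


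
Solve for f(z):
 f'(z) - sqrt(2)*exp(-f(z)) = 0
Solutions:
 f(z) = log(C1 + sqrt(2)*z)


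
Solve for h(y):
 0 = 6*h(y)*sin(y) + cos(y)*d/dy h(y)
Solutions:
 h(y) = C1*cos(y)^6


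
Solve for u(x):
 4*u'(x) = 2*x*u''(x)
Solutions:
 u(x) = C1 + C2*x^3


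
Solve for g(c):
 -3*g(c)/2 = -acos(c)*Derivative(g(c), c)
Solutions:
 g(c) = C1*exp(3*Integral(1/acos(c), c)/2)


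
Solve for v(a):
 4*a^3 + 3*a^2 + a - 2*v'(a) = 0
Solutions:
 v(a) = C1 + a^4/2 + a^3/2 + a^2/4


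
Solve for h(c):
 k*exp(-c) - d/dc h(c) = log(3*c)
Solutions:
 h(c) = C1 - c*log(c) + c*(1 - log(3)) - k*exp(-c)


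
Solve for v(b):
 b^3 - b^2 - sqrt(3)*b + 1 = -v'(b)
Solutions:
 v(b) = C1 - b^4/4 + b^3/3 + sqrt(3)*b^2/2 - b


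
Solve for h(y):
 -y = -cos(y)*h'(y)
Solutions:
 h(y) = C1 + Integral(y/cos(y), y)


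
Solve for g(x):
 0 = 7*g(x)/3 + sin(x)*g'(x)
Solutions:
 g(x) = C1*(cos(x) + 1)^(7/6)/(cos(x) - 1)^(7/6)


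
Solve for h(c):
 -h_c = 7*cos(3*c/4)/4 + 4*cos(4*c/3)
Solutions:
 h(c) = C1 - 7*sin(3*c/4)/3 - 3*sin(4*c/3)


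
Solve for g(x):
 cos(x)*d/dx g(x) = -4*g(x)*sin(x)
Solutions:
 g(x) = C1*cos(x)^4


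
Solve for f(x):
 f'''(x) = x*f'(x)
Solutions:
 f(x) = C1 + Integral(C2*airyai(x) + C3*airybi(x), x)


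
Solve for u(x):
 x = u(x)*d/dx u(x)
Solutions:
 u(x) = -sqrt(C1 + x^2)
 u(x) = sqrt(C1 + x^2)


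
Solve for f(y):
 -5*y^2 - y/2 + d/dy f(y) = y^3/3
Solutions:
 f(y) = C1 + y^4/12 + 5*y^3/3 + y^2/4


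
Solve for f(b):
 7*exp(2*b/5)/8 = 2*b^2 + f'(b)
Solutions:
 f(b) = C1 - 2*b^3/3 + 35*exp(2*b/5)/16


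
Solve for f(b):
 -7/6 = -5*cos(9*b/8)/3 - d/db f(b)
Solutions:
 f(b) = C1 + 7*b/6 - 40*sin(9*b/8)/27


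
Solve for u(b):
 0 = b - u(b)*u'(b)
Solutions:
 u(b) = -sqrt(C1 + b^2)
 u(b) = sqrt(C1 + b^2)


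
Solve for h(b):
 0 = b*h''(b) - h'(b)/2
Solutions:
 h(b) = C1 + C2*b^(3/2)


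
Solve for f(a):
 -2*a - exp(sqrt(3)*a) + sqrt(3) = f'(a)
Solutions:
 f(a) = C1 - a^2 + sqrt(3)*a - sqrt(3)*exp(sqrt(3)*a)/3


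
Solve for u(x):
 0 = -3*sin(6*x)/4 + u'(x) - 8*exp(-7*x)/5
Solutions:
 u(x) = C1 - cos(6*x)/8 - 8*exp(-7*x)/35


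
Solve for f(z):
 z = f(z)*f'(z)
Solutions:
 f(z) = -sqrt(C1 + z^2)
 f(z) = sqrt(C1 + z^2)


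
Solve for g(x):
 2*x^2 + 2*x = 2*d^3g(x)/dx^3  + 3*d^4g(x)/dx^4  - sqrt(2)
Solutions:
 g(x) = C1 + C2*x + C3*x^2 + C4*exp(-2*x/3) + x^5/60 - x^4/12 + x^3*(sqrt(2) + 6)/12


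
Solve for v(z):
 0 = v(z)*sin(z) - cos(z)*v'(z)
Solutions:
 v(z) = C1/cos(z)


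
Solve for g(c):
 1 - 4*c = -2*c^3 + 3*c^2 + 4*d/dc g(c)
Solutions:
 g(c) = C1 + c^4/8 - c^3/4 - c^2/2 + c/4


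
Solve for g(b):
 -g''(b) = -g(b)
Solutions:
 g(b) = C1*exp(-b) + C2*exp(b)


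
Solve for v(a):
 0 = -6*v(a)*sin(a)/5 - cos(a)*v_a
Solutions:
 v(a) = C1*cos(a)^(6/5)


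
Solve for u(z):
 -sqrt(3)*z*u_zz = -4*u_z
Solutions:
 u(z) = C1 + C2*z^(1 + 4*sqrt(3)/3)


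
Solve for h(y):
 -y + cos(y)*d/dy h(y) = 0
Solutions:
 h(y) = C1 + Integral(y/cos(y), y)


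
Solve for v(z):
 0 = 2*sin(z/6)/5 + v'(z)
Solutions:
 v(z) = C1 + 12*cos(z/6)/5


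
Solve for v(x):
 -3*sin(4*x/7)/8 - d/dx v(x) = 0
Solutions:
 v(x) = C1 + 21*cos(4*x/7)/32


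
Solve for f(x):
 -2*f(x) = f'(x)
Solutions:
 f(x) = C1*exp(-2*x)


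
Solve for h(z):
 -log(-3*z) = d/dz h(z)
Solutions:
 h(z) = C1 - z*log(-z) + z*(1 - log(3))


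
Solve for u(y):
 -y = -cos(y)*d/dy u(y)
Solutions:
 u(y) = C1 + Integral(y/cos(y), y)


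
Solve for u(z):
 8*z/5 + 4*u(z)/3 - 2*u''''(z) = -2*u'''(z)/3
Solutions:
 u(z) = C1*exp(z*(-12 - 14/(197/27 + sqrt(57))^(1/3) + 9*(197/27 + sqrt(57))^(1/3))/54)*sin(sqrt(3)*z*(14/(197/27 + sqrt(57))^(1/3) + 9*(197/27 + sqrt(57))^(1/3))/54) + C2*exp(z*(-12 - 14/(197/27 + sqrt(57))^(1/3) + 9*(197/27 + sqrt(57))^(1/3))/54)*cos(sqrt(3)*z*(14/(197/27 + sqrt(57))^(1/3) + 9*(197/27 + sqrt(57))^(1/3))/54) + C3*exp(z) + C4*exp(z*(-9*(197/27 + sqrt(57))^(1/3) - 6 + 14/(197/27 + sqrt(57))^(1/3))/27) - 6*z/5


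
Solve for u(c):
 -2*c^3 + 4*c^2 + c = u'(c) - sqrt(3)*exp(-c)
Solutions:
 u(c) = C1 - c^4/2 + 4*c^3/3 + c^2/2 - sqrt(3)*exp(-c)


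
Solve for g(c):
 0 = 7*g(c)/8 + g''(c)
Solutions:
 g(c) = C1*sin(sqrt(14)*c/4) + C2*cos(sqrt(14)*c/4)


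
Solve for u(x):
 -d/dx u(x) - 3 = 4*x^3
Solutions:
 u(x) = C1 - x^4 - 3*x


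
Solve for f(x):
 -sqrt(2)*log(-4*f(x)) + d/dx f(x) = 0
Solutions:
 -sqrt(2)*Integral(1/(log(-_y) + 2*log(2)), (_y, f(x)))/2 = C1 - x


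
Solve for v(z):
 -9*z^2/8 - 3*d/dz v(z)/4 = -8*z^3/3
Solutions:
 v(z) = C1 + 8*z^4/9 - z^3/2


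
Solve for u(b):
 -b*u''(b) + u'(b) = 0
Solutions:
 u(b) = C1 + C2*b^2


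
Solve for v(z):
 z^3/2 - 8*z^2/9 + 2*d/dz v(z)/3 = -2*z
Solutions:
 v(z) = C1 - 3*z^4/16 + 4*z^3/9 - 3*z^2/2


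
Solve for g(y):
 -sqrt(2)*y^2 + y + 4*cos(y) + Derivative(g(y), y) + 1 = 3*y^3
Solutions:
 g(y) = C1 + 3*y^4/4 + sqrt(2)*y^3/3 - y^2/2 - y - 4*sin(y)


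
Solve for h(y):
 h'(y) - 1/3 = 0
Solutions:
 h(y) = C1 + y/3


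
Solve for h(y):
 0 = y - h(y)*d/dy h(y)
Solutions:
 h(y) = -sqrt(C1 + y^2)
 h(y) = sqrt(C1 + y^2)


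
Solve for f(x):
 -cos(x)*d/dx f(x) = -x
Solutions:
 f(x) = C1 + Integral(x/cos(x), x)


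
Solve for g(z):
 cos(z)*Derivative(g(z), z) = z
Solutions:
 g(z) = C1 + Integral(z/cos(z), z)


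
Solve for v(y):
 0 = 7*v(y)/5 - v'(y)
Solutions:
 v(y) = C1*exp(7*y/5)


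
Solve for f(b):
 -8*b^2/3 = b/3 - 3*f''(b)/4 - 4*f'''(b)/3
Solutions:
 f(b) = C1 + C2*b + C3*exp(-9*b/16) + 8*b^4/27 - 494*b^3/243 + 7904*b^2/729


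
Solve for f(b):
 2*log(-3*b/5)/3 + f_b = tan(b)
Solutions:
 f(b) = C1 - 2*b*log(-b)/3 - 2*b*log(3)/3 + 2*b/3 + 2*b*log(5)/3 - log(cos(b))


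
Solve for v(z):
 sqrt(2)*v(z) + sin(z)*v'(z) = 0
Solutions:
 v(z) = C1*(cos(z) + 1)^(sqrt(2)/2)/(cos(z) - 1)^(sqrt(2)/2)


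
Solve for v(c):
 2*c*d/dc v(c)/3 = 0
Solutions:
 v(c) = C1


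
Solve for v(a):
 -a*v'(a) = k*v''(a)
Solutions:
 v(a) = C1 + C2*sqrt(k)*erf(sqrt(2)*a*sqrt(1/k)/2)


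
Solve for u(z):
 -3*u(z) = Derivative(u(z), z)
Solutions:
 u(z) = C1*exp(-3*z)


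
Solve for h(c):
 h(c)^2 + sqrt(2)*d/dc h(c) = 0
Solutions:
 h(c) = 2/(C1 + sqrt(2)*c)


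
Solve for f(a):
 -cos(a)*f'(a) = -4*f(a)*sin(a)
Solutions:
 f(a) = C1/cos(a)^4


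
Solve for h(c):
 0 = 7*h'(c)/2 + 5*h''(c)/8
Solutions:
 h(c) = C1 + C2*exp(-28*c/5)


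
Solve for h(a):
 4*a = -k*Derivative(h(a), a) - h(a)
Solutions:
 h(a) = C1*exp(-a/k) - 4*a + 4*k


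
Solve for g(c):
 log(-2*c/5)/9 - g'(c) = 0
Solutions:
 g(c) = C1 + c*log(-c)/9 + c*(-log(5) - 1 + log(2))/9


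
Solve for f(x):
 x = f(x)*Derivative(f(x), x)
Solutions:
 f(x) = -sqrt(C1 + x^2)
 f(x) = sqrt(C1 + x^2)


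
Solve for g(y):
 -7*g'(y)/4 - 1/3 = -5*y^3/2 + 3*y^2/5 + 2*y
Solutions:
 g(y) = C1 + 5*y^4/14 - 4*y^3/35 - 4*y^2/7 - 4*y/21


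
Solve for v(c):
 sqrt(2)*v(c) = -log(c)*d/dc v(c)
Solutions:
 v(c) = C1*exp(-sqrt(2)*li(c))


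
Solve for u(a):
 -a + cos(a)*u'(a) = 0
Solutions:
 u(a) = C1 + Integral(a/cos(a), a)


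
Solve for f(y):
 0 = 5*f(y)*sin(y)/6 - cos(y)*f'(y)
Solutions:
 f(y) = C1/cos(y)^(5/6)


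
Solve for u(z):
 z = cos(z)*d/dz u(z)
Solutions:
 u(z) = C1 + Integral(z/cos(z), z)


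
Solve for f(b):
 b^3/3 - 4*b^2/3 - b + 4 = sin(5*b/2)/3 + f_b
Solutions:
 f(b) = C1 + b^4/12 - 4*b^3/9 - b^2/2 + 4*b + 2*cos(5*b/2)/15


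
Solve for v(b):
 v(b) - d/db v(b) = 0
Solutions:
 v(b) = C1*exp(b)


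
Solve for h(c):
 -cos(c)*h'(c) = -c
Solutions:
 h(c) = C1 + Integral(c/cos(c), c)


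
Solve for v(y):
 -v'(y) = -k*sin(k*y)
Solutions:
 v(y) = C1 - cos(k*y)


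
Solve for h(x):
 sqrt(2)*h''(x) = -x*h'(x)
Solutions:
 h(x) = C1 + C2*erf(2^(1/4)*x/2)


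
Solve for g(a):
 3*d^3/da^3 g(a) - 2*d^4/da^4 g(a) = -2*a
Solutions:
 g(a) = C1 + C2*a + C3*a^2 + C4*exp(3*a/2) - a^4/36 - 2*a^3/27


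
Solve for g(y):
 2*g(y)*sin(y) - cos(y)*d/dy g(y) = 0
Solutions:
 g(y) = C1/cos(y)^2


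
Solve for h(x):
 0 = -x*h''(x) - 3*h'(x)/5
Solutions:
 h(x) = C1 + C2*x^(2/5)


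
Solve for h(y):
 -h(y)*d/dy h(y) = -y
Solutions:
 h(y) = -sqrt(C1 + y^2)
 h(y) = sqrt(C1 + y^2)


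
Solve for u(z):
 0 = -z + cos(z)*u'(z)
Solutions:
 u(z) = C1 + Integral(z/cos(z), z)


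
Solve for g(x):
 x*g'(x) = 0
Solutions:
 g(x) = C1


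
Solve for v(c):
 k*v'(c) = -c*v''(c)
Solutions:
 v(c) = C1 + c^(1 - re(k))*(C2*sin(log(c)*Abs(im(k))) + C3*cos(log(c)*im(k)))


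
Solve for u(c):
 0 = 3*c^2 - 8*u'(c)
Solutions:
 u(c) = C1 + c^3/8


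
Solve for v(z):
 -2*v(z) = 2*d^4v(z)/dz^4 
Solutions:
 v(z) = (C1*sin(sqrt(2)*z/2) + C2*cos(sqrt(2)*z/2))*exp(-sqrt(2)*z/2) + (C3*sin(sqrt(2)*z/2) + C4*cos(sqrt(2)*z/2))*exp(sqrt(2)*z/2)


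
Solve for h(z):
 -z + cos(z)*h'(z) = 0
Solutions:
 h(z) = C1 + Integral(z/cos(z), z)


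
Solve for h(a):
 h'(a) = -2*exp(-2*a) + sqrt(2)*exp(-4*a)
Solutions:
 h(a) = C1 + exp(-2*a) - sqrt(2)*exp(-4*a)/4


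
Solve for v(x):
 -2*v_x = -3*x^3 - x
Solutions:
 v(x) = C1 + 3*x^4/8 + x^2/4


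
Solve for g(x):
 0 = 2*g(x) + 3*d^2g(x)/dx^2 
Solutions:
 g(x) = C1*sin(sqrt(6)*x/3) + C2*cos(sqrt(6)*x/3)


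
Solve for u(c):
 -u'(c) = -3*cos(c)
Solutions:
 u(c) = C1 + 3*sin(c)


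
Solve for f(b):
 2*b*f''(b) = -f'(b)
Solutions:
 f(b) = C1 + C2*sqrt(b)


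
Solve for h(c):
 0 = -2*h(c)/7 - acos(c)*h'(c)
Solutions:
 h(c) = C1*exp(-2*Integral(1/acos(c), c)/7)


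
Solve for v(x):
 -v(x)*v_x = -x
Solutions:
 v(x) = -sqrt(C1 + x^2)
 v(x) = sqrt(C1 + x^2)


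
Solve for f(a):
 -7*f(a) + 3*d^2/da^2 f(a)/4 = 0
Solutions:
 f(a) = C1*exp(-2*sqrt(21)*a/3) + C2*exp(2*sqrt(21)*a/3)


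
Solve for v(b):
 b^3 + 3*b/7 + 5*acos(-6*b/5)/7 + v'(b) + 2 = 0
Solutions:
 v(b) = C1 - b^4/4 - 3*b^2/14 - 5*b*acos(-6*b/5)/7 - 2*b - 5*sqrt(25 - 36*b^2)/42


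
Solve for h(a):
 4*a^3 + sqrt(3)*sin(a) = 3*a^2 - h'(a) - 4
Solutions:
 h(a) = C1 - a^4 + a^3 - 4*a + sqrt(3)*cos(a)


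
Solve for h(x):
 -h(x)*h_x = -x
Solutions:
 h(x) = -sqrt(C1 + x^2)
 h(x) = sqrt(C1 + x^2)


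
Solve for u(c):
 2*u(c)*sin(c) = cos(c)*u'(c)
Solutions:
 u(c) = C1/cos(c)^2


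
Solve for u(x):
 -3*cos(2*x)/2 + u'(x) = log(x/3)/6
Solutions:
 u(x) = C1 + x*log(x)/6 - x*log(3)/6 - x/6 + 3*sin(2*x)/4


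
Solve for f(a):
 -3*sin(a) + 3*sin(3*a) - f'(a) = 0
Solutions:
 f(a) = C1 + 3*cos(a) - cos(3*a)


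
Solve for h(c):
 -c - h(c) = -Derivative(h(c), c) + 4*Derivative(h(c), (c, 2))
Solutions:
 h(c) = -c + (C1*sin(sqrt(15)*c/8) + C2*cos(sqrt(15)*c/8))*exp(c/8) - 1


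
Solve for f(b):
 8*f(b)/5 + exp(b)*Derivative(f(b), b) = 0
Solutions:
 f(b) = C1*exp(8*exp(-b)/5)


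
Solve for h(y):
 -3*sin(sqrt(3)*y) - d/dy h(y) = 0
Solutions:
 h(y) = C1 + sqrt(3)*cos(sqrt(3)*y)


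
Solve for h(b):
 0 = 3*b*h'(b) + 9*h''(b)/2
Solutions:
 h(b) = C1 + C2*erf(sqrt(3)*b/3)


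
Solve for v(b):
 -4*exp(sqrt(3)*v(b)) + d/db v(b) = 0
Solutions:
 v(b) = sqrt(3)*(2*log(-1/(C1 + 4*b)) - log(3))/6


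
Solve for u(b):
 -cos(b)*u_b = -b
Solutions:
 u(b) = C1 + Integral(b/cos(b), b)


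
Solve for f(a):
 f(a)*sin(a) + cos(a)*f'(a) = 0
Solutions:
 f(a) = C1*cos(a)


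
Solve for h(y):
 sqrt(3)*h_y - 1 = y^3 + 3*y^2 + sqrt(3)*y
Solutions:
 h(y) = C1 + sqrt(3)*y^4/12 + sqrt(3)*y^3/3 + y^2/2 + sqrt(3)*y/3


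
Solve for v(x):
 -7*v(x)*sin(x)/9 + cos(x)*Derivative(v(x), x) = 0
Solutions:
 v(x) = C1/cos(x)^(7/9)


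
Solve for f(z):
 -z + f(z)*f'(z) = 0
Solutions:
 f(z) = -sqrt(C1 + z^2)
 f(z) = sqrt(C1 + z^2)


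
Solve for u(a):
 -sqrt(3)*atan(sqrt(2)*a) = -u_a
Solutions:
 u(a) = C1 + sqrt(3)*(a*atan(sqrt(2)*a) - sqrt(2)*log(2*a^2 + 1)/4)


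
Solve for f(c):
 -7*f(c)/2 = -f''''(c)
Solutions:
 f(c) = C1*exp(-2^(3/4)*7^(1/4)*c/2) + C2*exp(2^(3/4)*7^(1/4)*c/2) + C3*sin(2^(3/4)*7^(1/4)*c/2) + C4*cos(2^(3/4)*7^(1/4)*c/2)


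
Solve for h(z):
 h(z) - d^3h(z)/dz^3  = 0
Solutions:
 h(z) = C3*exp(z) + (C1*sin(sqrt(3)*z/2) + C2*cos(sqrt(3)*z/2))*exp(-z/2)


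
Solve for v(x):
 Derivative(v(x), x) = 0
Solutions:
 v(x) = C1


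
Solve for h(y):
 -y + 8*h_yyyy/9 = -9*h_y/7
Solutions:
 h(y) = C1 + C4*exp(-3*3^(1/3)*7^(2/3)*y/14) + 7*y^2/18 + (C2*sin(3*3^(5/6)*7^(2/3)*y/28) + C3*cos(3*3^(5/6)*7^(2/3)*y/28))*exp(3*3^(1/3)*7^(2/3)*y/28)


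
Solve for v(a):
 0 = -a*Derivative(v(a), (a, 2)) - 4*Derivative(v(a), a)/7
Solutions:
 v(a) = C1 + C2*a^(3/7)


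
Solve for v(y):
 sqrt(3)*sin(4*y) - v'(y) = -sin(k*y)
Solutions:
 v(y) = C1 - sqrt(3)*cos(4*y)/4 - cos(k*y)/k


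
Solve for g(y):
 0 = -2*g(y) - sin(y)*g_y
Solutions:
 g(y) = C1*(cos(y) + 1)/(cos(y) - 1)


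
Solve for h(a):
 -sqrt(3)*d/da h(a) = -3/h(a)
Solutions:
 h(a) = -sqrt(C1 + 2*sqrt(3)*a)
 h(a) = sqrt(C1 + 2*sqrt(3)*a)


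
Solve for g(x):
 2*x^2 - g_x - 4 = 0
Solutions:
 g(x) = C1 + 2*x^3/3 - 4*x


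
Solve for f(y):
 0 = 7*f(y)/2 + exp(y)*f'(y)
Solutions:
 f(y) = C1*exp(7*exp(-y)/2)


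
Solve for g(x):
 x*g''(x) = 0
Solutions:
 g(x) = C1 + C2*x


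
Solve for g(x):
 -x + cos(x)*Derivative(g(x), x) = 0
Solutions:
 g(x) = C1 + Integral(x/cos(x), x)


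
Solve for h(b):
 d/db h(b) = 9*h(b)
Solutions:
 h(b) = C1*exp(9*b)


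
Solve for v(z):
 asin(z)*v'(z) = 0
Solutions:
 v(z) = C1


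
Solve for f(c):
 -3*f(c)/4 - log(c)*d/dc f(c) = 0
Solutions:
 f(c) = C1*exp(-3*li(c)/4)


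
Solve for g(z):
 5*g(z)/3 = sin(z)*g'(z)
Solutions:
 g(z) = C1*(cos(z) - 1)^(5/6)/(cos(z) + 1)^(5/6)


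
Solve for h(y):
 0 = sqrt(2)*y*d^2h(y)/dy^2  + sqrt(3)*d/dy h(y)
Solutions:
 h(y) = C1 + C2*y^(1 - sqrt(6)/2)


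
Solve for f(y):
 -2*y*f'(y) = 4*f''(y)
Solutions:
 f(y) = C1 + C2*erf(y/2)


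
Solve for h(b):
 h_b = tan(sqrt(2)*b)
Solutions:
 h(b) = C1 - sqrt(2)*log(cos(sqrt(2)*b))/2


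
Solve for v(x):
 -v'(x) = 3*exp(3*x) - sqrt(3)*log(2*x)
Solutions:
 v(x) = C1 + sqrt(3)*x*log(x) + sqrt(3)*x*(-1 + log(2)) - exp(3*x)


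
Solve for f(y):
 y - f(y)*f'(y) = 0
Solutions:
 f(y) = -sqrt(C1 + y^2)
 f(y) = sqrt(C1 + y^2)


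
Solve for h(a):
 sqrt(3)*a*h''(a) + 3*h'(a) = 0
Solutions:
 h(a) = C1 + C2*a^(1 - sqrt(3))


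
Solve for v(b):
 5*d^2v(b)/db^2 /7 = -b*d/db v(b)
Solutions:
 v(b) = C1 + C2*erf(sqrt(70)*b/10)


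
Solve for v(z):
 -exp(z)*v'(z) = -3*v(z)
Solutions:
 v(z) = C1*exp(-3*exp(-z))


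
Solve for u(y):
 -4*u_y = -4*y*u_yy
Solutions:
 u(y) = C1 + C2*y^2


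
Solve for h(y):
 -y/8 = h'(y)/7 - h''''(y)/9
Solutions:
 h(y) = C1 + C4*exp(21^(2/3)*y/7) - 7*y^2/16 + (C2*sin(3*3^(1/6)*7^(2/3)*y/14) + C3*cos(3*3^(1/6)*7^(2/3)*y/14))*exp(-21^(2/3)*y/14)


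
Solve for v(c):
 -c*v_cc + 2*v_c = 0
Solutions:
 v(c) = C1 + C2*c^3


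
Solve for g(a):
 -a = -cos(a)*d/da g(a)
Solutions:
 g(a) = C1 + Integral(a/cos(a), a)
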